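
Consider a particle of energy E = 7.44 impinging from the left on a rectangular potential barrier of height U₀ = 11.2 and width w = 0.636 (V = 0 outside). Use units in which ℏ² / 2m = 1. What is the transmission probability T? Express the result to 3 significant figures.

T = 0.266

Since E < U₀ the interior solution is evanescent with decay constant κ = √(2m(U₀ − E))/ℏ = 1.939.
κw = 1.233, sinh(κw) = 1.571.
Matching ψ, ψ′ at both faces gives T = [1 + U₀² sinh²(κw) / (4E(U₀ − E))]⁻¹ = 1/3.765 = 0.266.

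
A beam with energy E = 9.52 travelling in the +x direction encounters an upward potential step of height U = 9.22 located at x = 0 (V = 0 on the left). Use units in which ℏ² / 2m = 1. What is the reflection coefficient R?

R = 0.488

On each side the TISE gives plane waves with k = √(2m(E − V))/ℏ: k₁ = √(2·½·9.52) = 3.085, k₂ = √(2·½·0.3) = 0.5477.
Matching ψ and ψ′ at x = 0 gives r = (k₁ − k₂)/(k₁ + k₂), so R = r² = 0.4879 and T = 1 − R = 0.5121.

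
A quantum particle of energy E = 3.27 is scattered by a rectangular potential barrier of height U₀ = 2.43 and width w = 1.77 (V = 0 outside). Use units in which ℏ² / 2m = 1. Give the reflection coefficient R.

Above the barrier the interior wavenumber is k₂ = √(2m(E − U₀))/ℏ = 0.9165, giving phase k₂w = 1.622.
T = [1 + U₀² sin²(k₂w) / (4E(E − U₀))]⁻¹ = 1/1.536 = 0.651.
R = 1 − T = 0.349.

R = 0.349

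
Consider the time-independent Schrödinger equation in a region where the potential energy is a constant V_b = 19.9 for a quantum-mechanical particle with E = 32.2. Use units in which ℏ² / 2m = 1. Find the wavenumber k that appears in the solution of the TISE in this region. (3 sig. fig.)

With E > V_b the solution is oscillatory, ψ ∝ e^{±ikx} with k = √(2m(E − V_b))/ℏ.
k = √(2 × 0.5 × 12.3) = 3.507.

k = 3.51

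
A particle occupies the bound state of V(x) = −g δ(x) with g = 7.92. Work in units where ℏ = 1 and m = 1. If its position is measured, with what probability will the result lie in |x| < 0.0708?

P = 0.674

The normalised bound state is ψ = √κ e^{−κ|x|} with κ = mg/ℏ² = 7.920.
P(|x| < d) = ∫_{−d}^{d} κ e^{−2κ|x|} dx = 1 − e^{−2κd} = 1 − e^{−1.121} = 0.6742.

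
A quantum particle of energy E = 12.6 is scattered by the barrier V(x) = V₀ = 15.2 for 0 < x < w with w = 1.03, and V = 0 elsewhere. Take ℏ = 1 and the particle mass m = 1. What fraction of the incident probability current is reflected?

R = 0.979

E < V₀: inside the barrier ψ ∝ e^{±κx} with κ = √(2m(V₀ − E))/ℏ = 2.280.
κw = 2.349, sinh(κw) = 5.189.
Matching ψ, ψ′ at both faces gives T = [1 + V₀² sinh²(κw) / (4E(V₀ − E))]⁻¹ = 1/48.47 = 0.0206.
R = 1 − T = 0.979.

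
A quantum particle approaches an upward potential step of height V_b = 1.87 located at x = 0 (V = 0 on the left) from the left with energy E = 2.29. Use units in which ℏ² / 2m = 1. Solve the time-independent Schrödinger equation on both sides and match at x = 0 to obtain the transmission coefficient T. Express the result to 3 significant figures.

T = 0.840

The wavenumbers are k₁ = √(2mE)/ℏ = 1.513 on the left and k₂ = √(2m(E − V_b))/ℏ = 0.6481 on the right.
Continuity of ψ and ψ′ at the step yields the reflection amplitude r = (k₁ − k₂)/(k₁ + k₂) = 0.4003; thus R = |r|² = 0.1602, T = 0.8398.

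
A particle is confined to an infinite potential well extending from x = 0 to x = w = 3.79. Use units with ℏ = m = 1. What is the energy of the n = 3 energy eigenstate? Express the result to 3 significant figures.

Requiring ψ(0) = ψ(w) = 0 quantises k = nπ/w, hence E_n = ℏ²k²/2m = n²π²ℏ²/(2mw²).
E_3 = 3² × π² / (2 × 1 × 3.79²) = 3.092.

E = 3.09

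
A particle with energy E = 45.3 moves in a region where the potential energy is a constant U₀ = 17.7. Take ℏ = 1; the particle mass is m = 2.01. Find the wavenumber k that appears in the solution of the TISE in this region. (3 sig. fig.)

k = 10.5

With E > U₀ the solution is oscillatory, ψ ∝ e^{±ikx} with k = √(2m(E − U₀))/ℏ.
k = √(2 × 2.01 × 27.6) = 10.53.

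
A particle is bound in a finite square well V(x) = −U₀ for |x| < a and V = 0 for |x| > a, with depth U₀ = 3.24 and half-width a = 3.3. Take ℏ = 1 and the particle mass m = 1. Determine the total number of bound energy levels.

N = 6

Define the well-strength parameter z₀ = (a/ℏ)√(2mU₀) = 3.3 × √(2·1·3.24) = 8.400.
A new bound state (alternating even/odd) appears each time z₀ passes a multiple of π/2, so N = ⌊2z₀/π⌋ + 1 = ⌊5.348⌋ + 1 = 6.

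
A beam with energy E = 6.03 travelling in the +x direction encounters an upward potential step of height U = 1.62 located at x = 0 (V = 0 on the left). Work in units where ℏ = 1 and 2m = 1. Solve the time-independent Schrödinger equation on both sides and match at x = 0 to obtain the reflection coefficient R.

R = 0.00609

The wavenumbers are k₁ = √(2mE)/ℏ = 2.456 on the left and k₂ = √(2m(E − U))/ℏ = 2.100 on the right.
Matching ψ and ψ′ at x = 0 gives r = (k₁ − k₂)/(k₁ + k₂), so R = r² = 0.006093 and T = 1 − R = 0.9939.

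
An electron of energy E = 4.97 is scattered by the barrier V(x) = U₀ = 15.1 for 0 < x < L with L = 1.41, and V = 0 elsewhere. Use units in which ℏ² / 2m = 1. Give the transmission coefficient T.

Since E < U₀ the interior solution is evanescent with decay constant κ = √(2m(U₀ − E))/ℏ = 3.183.
κL = 4.488, sinh(κL) = 44.45.
The exact tunnelling result is T⁻¹ = 1 + U₀² sinh²(κL) / [4E(U₀ − E)] = 2238, so T = 0.000447.

T = 0.000447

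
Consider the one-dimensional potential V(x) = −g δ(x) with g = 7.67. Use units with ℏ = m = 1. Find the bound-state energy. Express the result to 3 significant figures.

E = -29.4

The bound state is ψ(x) = √κ e^{−κ|x|}. The derivative jump ψ'(0⁺) − ψ'(0⁻) = −(2mg/ℏ²)ψ(0) fixes κ = mg/ℏ² = 7.670.
Then E = −ℏ²κ²/(2m) = −mg²/(2ℏ²) = -29.41.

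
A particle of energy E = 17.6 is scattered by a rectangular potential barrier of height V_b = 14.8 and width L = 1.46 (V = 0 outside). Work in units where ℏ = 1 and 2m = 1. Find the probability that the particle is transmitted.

Above the barrier the interior wavenumber is k₂ = √(2m(E − V_b))/ℏ = 1.673, giving phase k₂L = 2.443.
Matching at both interfaces gives T⁻¹ = 1 + V_b² sin²(k₂L) / [4E(E − V_b)] = 1.460, hence T = 0.685.

T = 0.685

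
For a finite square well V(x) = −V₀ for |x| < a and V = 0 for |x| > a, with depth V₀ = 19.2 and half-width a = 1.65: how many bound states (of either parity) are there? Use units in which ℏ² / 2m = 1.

N = 5

The dimensionless depth is z₀ = a√(2mV₀)/ℏ = 1.65 × √(19.20) = 7.230.
The even/odd transcendental equations gain one root per π/2 in z₀, giving N = 1 + ⌊2z₀/π⌋ = 1 + ⌊4.603⌋ = 5.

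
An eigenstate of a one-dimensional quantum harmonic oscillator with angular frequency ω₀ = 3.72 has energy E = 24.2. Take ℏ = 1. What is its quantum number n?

n = 6

Invert E_n = (n + ½)ℏω₀: n = E/ℏω₀ − ½ = 6.005, so n = 6.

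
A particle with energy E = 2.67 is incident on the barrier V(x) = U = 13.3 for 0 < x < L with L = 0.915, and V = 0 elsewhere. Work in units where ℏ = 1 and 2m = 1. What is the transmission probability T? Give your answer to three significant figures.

T = 0.00657

Since E < U the interior solution is evanescent with decay constant κ = √(2m(U − E))/ℏ = 3.260.
κL = 2.983, sinh(κL) = 9.851.
Matching ψ, ψ′ at both faces gives T = [1 + U² sinh²(κL) / (4E(U − E))]⁻¹ = 1/152.2 = 0.00657.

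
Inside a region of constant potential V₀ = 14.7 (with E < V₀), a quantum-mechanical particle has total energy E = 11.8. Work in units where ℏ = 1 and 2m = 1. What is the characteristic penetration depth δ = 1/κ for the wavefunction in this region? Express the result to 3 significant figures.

δ = 0.587

Since E < V₀ the TISE in this region is ψ'' = κ²ψ with κ = √(2m(V₀ − E))/ℏ.
κ = √(2 × 0.5 × 2.9) = 1.703. The penetration depth is δ = 1/κ = 0.587.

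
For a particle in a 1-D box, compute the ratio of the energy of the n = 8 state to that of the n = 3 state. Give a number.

7.11111

Since E_n ∝ n², the ratio is (8/3)² = 7.11111.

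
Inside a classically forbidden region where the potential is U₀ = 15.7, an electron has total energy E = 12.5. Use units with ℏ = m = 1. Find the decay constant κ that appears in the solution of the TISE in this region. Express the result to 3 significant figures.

Since E < U₀ the TISE in this region is ψ'' = κ²ψ with κ = √(2m(U₀ − E))/ℏ.
κ = √(2 × 1 × 3.2) = 2.530.

κ = 2.53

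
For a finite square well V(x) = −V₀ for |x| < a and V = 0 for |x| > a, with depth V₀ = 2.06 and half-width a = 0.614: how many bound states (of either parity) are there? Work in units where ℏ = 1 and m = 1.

Define the well-strength parameter z₀ = (a/ℏ)√(2mV₀) = 0.614 × √(2·1·2.06) = 1.246.
The even/odd transcendental equations gain one root per π/2 in z₀, giving N = 1 + ⌊2z₀/π⌋ = 1 + ⌊0.7934⌋ = 1.

N = 1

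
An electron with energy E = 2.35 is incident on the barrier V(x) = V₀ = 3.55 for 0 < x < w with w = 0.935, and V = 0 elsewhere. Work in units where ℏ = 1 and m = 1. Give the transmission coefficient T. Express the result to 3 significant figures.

Since E < V₀ the interior solution is evanescent with decay constant κ = √(2m(V₀ − E))/ℏ = 1.549.
κw = 1.448, sinh(κw) = 2.011.
The exact tunnelling result is T⁻¹ = 1 + V₀² sinh²(κw) / [4E(V₀ − E)] = 5.518, so T = 0.181.

T = 0.181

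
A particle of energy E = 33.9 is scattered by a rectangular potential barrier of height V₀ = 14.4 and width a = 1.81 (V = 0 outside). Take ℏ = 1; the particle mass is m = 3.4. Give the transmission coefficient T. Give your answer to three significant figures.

E > V₀: inside the barrier k₂ = √(2m(E − V₀))/ℏ = 11.52, k₂a = 20.84.
Matching at both interfaces gives T⁻¹ = 1 + V₀² sin²(k₂a) / [4E(E − V₀)] = 1.065, hence T = 0.939.

T = 0.939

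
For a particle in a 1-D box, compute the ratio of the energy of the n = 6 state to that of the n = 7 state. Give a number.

0.734694

Since E_n ∝ n², the ratio is (6/7)² = 0.734694.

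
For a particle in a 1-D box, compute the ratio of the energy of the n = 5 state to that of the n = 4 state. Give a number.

E_n = n²π²ℏ²/(2mL²) so the ratio is n₂²/n₁² = 25/16 = 1.5625.

1.5625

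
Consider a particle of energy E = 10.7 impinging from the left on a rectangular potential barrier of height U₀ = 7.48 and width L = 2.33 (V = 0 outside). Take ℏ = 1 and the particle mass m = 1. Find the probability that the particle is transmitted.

T = 0.950

E > U₀: inside the barrier k₂ = √(2m(E − U₀))/ℏ = 2.538, k₂L = 5.913.
Matching at both interfaces gives T⁻¹ = 1 + U₀² sin²(k₂L) / [4E(E − U₀)] = 1.053, hence T = 0.950.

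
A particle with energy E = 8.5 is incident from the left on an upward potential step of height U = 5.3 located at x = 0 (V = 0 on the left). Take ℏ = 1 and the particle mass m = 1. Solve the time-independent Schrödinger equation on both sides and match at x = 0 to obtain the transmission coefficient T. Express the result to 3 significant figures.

T = 0.943

On each side the TISE gives plane waves with k = √(2m(E − V))/ℏ: k₁ = √(2·1·8.5) = 4.123, k₂ = √(2·1·3.2) = 2.530.
Continuity of ψ and ψ′ at the step yields the reflection amplitude r = (k₁ − k₂)/(k₁ + k₂) = 0.2395; thus R = |r|² = 0.05735, T = 0.9426.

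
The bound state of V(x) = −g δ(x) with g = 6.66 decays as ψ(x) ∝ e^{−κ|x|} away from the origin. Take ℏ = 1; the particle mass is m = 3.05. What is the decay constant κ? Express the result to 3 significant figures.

Integrate −(ℏ²/2m)ψ'' − gδ(x)ψ = Eψ from −ε to +ε: the ψ'' term gives ψ'(0⁺) − ψ'(0⁻) and the δ term gives −(2mg/ℏ²)ψ(0).
With ψ ∝ e^{−κ|x|} this yields −2κ = −2mg/ℏ², so κ = mg/ℏ² = 20.31.

κ = 20.3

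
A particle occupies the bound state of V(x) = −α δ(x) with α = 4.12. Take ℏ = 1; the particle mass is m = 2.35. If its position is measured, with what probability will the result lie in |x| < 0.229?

The normalised bound state is ψ = √κ e^{−κ|x|} with κ = mα/ℏ² = 9.682.
P(|x| < d) = ∫_{−d}^{d} κ e^{−2κ|x|} dx = 1 − e^{−2κd} = 1 − e^{−4.434} = 0.9881.

P = 0.988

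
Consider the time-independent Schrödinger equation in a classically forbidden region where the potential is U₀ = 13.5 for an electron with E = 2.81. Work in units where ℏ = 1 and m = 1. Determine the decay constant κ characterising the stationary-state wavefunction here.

Since E < U₀ the TISE in this region is ψ'' = κ²ψ with κ = √(2m(U₀ − E))/ℏ.
κ = √(2 × 1 × 10.69) = 4.624.

κ = 4.62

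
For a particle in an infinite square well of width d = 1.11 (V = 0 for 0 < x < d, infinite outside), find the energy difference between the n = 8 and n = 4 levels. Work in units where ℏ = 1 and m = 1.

E_n = n²π²ℏ²/(2md²), so ΔE = (8² − 4²) π²ℏ²/(2md²).
ΔE = 48 × π² / (2 × 1 × 1.11²) = 192.2.

ΔE = 192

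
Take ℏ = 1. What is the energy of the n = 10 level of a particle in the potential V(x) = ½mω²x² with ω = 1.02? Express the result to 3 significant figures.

Using E_n = (n + ½)ℏω: E_10 = 10.5 × 1.02 = 10.71.

E = 10.7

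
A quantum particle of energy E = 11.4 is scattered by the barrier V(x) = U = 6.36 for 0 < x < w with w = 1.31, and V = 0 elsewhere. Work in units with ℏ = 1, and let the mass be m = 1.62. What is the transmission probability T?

T = 0.891

E > U: inside the barrier k₂ = √(2m(E − U))/ℏ = 4.041, k₂w = 5.294.
Matching at both interfaces gives T⁻¹ = 1 + U² sin²(k₂w) / [4E(E − U)] = 1.123, hence T = 0.891.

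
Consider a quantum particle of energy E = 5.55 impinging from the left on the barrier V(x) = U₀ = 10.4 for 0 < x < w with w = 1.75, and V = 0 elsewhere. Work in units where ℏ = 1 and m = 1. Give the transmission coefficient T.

T = 0.0000734

E < U₀: inside the barrier ψ ∝ e^{±κx} with κ = √(2m(U₀ − E))/ℏ = 3.114.
κw = 5.450, sinh(κw) = 116.4.
Matching ψ, ψ′ at both faces gives T = [1 + U₀² sinh²(κw) / (4E(U₀ − E))]⁻¹ = 1/13620 = 0.0000734.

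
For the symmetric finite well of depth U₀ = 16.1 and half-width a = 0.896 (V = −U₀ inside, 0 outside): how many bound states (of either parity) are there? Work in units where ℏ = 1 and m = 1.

N = 4

Define the well-strength parameter z₀ = (a/ℏ)√(2mU₀) = 0.896 × √(2·1·16.1) = 5.084.
A new bound state (alternating even/odd) appears each time z₀ passes a multiple of π/2, so N = ⌊2z₀/π⌋ + 1 = ⌊3.237⌋ + 1 = 4.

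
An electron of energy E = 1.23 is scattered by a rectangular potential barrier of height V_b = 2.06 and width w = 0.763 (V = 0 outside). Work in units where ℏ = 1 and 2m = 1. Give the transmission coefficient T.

Since E < V_b the interior solution is evanescent with decay constant κ = √(2m(V_b − E))/ℏ = 0.9110.
κw = 0.6951, sinh(κw) = 0.7525.
Matching ψ, ψ′ at both faces gives T = [1 + V_b² sinh²(κw) / (4E(V_b − E))]⁻¹ = 1/1.588 = 0.630.

T = 0.630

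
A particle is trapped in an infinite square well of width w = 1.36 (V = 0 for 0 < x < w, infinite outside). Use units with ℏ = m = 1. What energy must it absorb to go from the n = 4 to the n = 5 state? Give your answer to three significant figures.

ΔE = 24.0

E_n = n²π²ℏ²/(2mw²), so ΔE = (5² − 4²) π²ℏ²/(2mw²).
ΔE = 9 × π² / (2 × 1 × 1.36²) = 24.01.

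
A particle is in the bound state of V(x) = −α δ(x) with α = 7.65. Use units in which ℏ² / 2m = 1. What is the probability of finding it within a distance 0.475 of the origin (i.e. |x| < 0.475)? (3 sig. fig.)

P = 0.974

The normalised bound state is ψ = √κ e^{−κ|x|} with κ = mα/ℏ² = 3.825.
P(|x| < d) = ∫_{−d}^{d} κ e^{−2κ|x|} dx = 1 − e^{−2κd} = 1 − e^{−3.634} = 0.9736.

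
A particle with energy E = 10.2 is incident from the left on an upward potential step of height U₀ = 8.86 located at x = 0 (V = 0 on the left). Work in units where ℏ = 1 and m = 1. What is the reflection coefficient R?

On each side the TISE gives plane waves with k = √(2m(E − V))/ℏ: k₁ = √(2·1·10.2) = 4.517, k₂ = √(2·1·1.34) = 1.637.
Continuity of ψ and ψ′ at the step yields the reflection amplitude r = (k₁ − k₂)/(k₁ + k₂) = 0.4679; thus R = |r|² = 0.2190, T = 0.7810.

R = 0.219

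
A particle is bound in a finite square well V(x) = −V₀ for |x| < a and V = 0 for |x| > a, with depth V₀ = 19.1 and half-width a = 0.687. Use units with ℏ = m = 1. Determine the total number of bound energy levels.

Define the well-strength parameter z₀ = (a/ℏ)√(2mV₀) = 0.687 × √(2·1·19.1) = 4.246.
A new bound state (alternating even/odd) appears each time z₀ passes a multiple of π/2, so N = ⌊2z₀/π⌋ + 1 = ⌊2.703⌋ + 1 = 3.

N = 3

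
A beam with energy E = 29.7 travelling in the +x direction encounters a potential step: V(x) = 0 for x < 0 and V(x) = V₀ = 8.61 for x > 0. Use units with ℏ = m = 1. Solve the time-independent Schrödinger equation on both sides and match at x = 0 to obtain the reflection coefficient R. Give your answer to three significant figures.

On each side the TISE gives plane waves with k = √(2m(E − V))/ℏ: k₁ = √(2·1·29.7) = 7.707, k₂ = √(2·1·21.09) = 6.495.
Matching ψ and ψ′ at x = 0 gives r = (k₁ − k₂)/(k₁ + k₂), so R = r² = 0.007290 and T = 1 − R = 0.9927.

R = 0.00729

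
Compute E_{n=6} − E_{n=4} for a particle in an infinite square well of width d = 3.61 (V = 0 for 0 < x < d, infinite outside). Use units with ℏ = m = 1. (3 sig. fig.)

ΔE = 7.57

E_n = n²π²ℏ²/(2md²), so ΔE = (6² − 4²) π²ℏ²/(2md²).
ΔE = 20 × π² / (2 × 1 × 3.61²) = 7.573.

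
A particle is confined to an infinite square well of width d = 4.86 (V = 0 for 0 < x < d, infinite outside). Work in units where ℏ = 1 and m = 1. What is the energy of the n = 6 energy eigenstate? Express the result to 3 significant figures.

The infinite-well eigenfunctions ψ_n = √(2/d) sin(nπx/d) vanish at both walls, giving E_n = n²π²ℏ²/(2md²).
E_6 = 6² × π² / (2 × 1 × 4.86²) = 7.521.

E = 7.52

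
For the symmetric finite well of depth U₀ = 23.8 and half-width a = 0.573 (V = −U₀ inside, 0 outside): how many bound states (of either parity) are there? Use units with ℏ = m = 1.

Define the well-strength parameter z₀ = (a/ℏ)√(2mU₀) = 0.573 × √(2·1·23.8) = 3.953.
The even/odd transcendental equations gain one root per π/2 in z₀, giving N = 1 + ⌊2z₀/π⌋ = 1 + ⌊2.517⌋ = 3.

N = 3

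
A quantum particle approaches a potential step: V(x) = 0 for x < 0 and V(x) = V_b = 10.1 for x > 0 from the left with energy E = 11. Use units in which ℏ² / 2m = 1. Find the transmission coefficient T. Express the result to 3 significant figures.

T = 0.692

The wavenumbers are k₁ = √(2mE)/ℏ = 3.317 on the left and k₂ = √(2m(E − V_b))/ℏ = 0.9487 on the right.
Matching ψ and ψ′ at x = 0 gives r = (k₁ − k₂)/(k₁ + k₂), so R = r² = 0.3082 and T = 1 − R = 0.6918.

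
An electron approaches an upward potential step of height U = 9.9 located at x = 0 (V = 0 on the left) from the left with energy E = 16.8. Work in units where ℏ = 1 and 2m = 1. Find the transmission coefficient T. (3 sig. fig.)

The wavenumbers are k₁ = √(2mE)/ℏ = 4.099 on the left and k₂ = √(2m(E − U))/ℏ = 2.627 on the right.
Matching ψ and ψ′ at x = 0 gives r = (k₁ − k₂)/(k₁ + k₂), so R = r² = 0.04790 and T = 1 − R = 0.9521.

T = 0.952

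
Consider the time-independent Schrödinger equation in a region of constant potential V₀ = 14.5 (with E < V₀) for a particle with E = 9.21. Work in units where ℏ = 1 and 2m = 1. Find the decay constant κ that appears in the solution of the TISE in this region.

κ = 2.30

Since E < V₀ the TISE in this region is ψ'' = κ²ψ with κ = √(2m(V₀ − E))/ℏ.
κ = √(2 × 0.5 × 5.29) = 2.300.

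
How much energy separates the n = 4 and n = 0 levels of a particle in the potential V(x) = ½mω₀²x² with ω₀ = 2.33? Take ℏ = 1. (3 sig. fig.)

E_n = ℏω₀(n + ½), so ΔE = (4 − 0) ℏω₀ = 4 × 2.33 = 9.320.

ΔE = 9.32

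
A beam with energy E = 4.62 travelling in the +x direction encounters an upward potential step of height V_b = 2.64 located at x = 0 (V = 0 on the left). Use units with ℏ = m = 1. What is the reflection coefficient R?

The wavenumbers are k₁ = √(2mE)/ℏ = 3.040 on the left and k₂ = √(2m(E − V_b))/ℏ = 1.990 on the right.
Continuity of ψ and ψ′ at the step yields the reflection amplitude r = (k₁ − k₂)/(k₁ + k₂) = 0.2087; thus R = |r|² = 0.04356, T = 0.9564.

R = 0.0436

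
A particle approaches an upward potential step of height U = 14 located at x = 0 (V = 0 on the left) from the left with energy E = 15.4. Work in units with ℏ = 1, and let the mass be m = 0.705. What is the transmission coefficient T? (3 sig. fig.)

T = 0.712

On each side the TISE gives plane waves with k = √(2m(E − V))/ℏ: k₁ = √(2·0.705·15.4) = 4.660, k₂ = √(2·0.705·1.4) = 1.405.
Continuity of ψ and ψ′ at the step yields the reflection amplitude r = (k₁ − k₂)/(k₁ + k₂) = 0.5367; thus R = |r|² = 0.2880, T = 0.7120.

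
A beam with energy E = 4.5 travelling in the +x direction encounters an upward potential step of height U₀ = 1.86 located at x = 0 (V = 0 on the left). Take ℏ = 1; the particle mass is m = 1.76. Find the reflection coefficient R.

The wavenumbers are k₁ = √(2mE)/ℏ = 3.980 on the left and k₂ = √(2m(E − U₀))/ℏ = 3.048 on the right.
Matching ψ and ψ′ at x = 0 gives r = (k₁ − k₂)/(k₁ + k₂), so R = r² = 0.01757 and T = 1 − R = 0.9824.

R = 0.0176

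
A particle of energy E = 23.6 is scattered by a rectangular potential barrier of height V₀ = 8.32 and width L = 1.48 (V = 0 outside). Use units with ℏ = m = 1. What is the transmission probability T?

Above the barrier the interior wavenumber is k₂ = √(2m(E − V₀))/ℏ = 5.528, giving phase k₂L = 8.182.
Matching at both interfaces gives T⁻¹ = 1 + V₀² sin²(k₂L) / [4E(E − V₀)] = 1.043, hence T = 0.959.

T = 0.959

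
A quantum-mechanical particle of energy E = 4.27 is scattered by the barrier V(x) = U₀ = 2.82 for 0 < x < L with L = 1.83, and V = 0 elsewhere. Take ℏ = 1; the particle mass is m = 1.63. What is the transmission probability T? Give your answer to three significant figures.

T = 0.850

E > U₀: inside the barrier k₂ = √(2m(E − U₀))/ℏ = 2.174, k₂L = 3.979.
Matching at both interfaces gives T⁻¹ = 1 + U₀² sin²(k₂L) / [4E(E − U₀)] = 1.177, hence T = 0.850.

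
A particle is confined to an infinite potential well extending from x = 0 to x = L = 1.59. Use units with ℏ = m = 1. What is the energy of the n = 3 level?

E = 17.6

The infinite-well eigenfunctions ψ_n = √(2/L) sin(nπx/L) vanish at both walls, giving E_n = n²π²ℏ²/(2mL²).
E_3 = 3² × π² / (2 × 1 × 1.59²) = 17.57.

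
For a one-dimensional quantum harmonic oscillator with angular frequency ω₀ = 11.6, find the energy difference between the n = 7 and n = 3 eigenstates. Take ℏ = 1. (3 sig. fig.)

ΔE = 46.4

E_n = ℏω₀(n + ½), so ΔE = (7 − 3) ℏω₀ = 4 × 11.6 = 46.40.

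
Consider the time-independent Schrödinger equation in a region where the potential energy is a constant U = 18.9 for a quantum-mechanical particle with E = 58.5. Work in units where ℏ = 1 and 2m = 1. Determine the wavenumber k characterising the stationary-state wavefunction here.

k = 6.29

With E > U the solution is oscillatory, ψ ∝ e^{±ikx} with k = √(2m(E − U))/ℏ.
k = √(2 × 0.5 × 39.6) = 6.293.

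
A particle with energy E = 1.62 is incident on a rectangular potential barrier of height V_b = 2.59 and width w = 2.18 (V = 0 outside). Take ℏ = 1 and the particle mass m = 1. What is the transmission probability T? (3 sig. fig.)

Since E < V_b the interior solution is evanescent with decay constant κ = √(2m(V_b − E))/ℏ = 1.393.
κw = 3.036, sinh(κw) = 10.39.
Matching ψ, ψ′ at both faces gives T = [1 + V_b² sinh²(κw) / (4E(V_b − E))]⁻¹ = 1/116.2 = 0.00860.

T = 0.00860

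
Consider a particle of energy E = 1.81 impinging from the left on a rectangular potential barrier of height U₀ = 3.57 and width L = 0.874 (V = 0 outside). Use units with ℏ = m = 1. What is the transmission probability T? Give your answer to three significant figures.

E < U₀: inside the barrier ψ ∝ e^{±κx} with κ = √(2m(U₀ − E))/ℏ = 1.876.
κL = 1.640, sinh(κL) = 2.480.
Matching ψ, ψ′ at both faces gives T = [1 + U₀² sinh²(κL) / (4E(U₀ − E))]⁻¹ = 1/7.151 = 0.140.

T = 0.140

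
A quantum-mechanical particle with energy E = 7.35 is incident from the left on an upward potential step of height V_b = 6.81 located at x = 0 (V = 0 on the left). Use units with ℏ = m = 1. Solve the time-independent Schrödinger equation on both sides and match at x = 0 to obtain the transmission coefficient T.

The wavenumbers are k₁ = √(2mE)/ℏ = 3.834 on the left and k₂ = √(2m(E − V_b))/ℏ = 1.039 on the right.
Continuity of ψ and ψ′ at the step yields the reflection amplitude r = (k₁ − k₂)/(k₁ + k₂) = 0.5735; thus R = |r|² = 0.3289, T = 0.6711.

T = 0.671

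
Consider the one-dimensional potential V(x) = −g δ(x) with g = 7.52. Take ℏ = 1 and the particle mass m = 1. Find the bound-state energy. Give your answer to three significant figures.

E = -28.3

For x ≠ 0 the bound state is ψ ∝ e^{−κ|x|}; integrating the TISE across the delta gives the cusp condition 2κ = 2mg/ℏ², so κ = 7.520.
Then E = −ℏ²κ²/(2m) = −mg²/(2ℏ²) = -28.28.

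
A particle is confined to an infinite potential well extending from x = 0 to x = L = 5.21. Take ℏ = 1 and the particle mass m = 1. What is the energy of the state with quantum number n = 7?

Requiring ψ(0) = ψ(L) = 0 quantises k = nπ/L, hence E_n = ℏ²k²/2m = n²π²ℏ²/(2mL²).
E_7 = 7² × π² / (2 × 1 × 5.21²) = 8.908.

E = 8.91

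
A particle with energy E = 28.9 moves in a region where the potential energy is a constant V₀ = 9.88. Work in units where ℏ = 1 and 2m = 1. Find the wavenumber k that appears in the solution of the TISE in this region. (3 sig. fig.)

k = 4.36

With E > V₀ the solution is oscillatory, ψ ∝ e^{±ikx} with k = √(2m(E − V₀))/ℏ.
k = √(2 × 0.5 × 19.02) = 4.361.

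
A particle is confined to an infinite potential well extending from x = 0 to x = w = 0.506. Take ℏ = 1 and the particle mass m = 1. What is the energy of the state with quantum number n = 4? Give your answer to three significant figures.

The infinite-well eigenfunctions ψ_n = √(2/w) sin(nπx/w) vanish at both walls, giving E_n = n²π²ℏ²/(2mw²).
E_4 = 4² × π² / (2 × 1 × 0.506²) = 308.4.

E = 308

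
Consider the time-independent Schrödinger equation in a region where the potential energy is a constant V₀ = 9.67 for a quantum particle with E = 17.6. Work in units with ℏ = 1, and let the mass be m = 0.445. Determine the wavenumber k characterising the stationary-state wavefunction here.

k = 2.66

With E > V₀ the solution is oscillatory, ψ ∝ e^{±ikx} with k = √(2m(E − V₀))/ℏ.
k = √(2 × 0.445 × 7.93) = 2.657.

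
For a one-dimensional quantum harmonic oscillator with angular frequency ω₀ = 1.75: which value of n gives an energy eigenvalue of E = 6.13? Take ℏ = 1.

n = 3

Invert E_n = (n + ½)ℏω₀: n = E/ℏω₀ − ½ = 3.003, so n = 3.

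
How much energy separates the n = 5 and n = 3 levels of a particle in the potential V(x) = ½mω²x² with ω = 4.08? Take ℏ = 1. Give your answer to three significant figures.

E_n = ℏω(n + ½), so ΔE = (5 − 3) ℏω = 2 × 4.08 = 8.160.

ΔE = 8.16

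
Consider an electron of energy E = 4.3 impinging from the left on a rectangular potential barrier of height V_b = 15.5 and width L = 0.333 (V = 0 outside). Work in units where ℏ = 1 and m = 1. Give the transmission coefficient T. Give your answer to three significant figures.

T = 0.130

Since E < V_b the interior solution is evanescent with decay constant κ = √(2m(V_b − E))/ℏ = 4.733.
κL = 1.576, sinh(κL) = 2.314.
The exact tunnelling result is T⁻¹ = 1 + V_b² sinh²(κL) / [4E(V_b − E)] = 7.681, so T = 0.130.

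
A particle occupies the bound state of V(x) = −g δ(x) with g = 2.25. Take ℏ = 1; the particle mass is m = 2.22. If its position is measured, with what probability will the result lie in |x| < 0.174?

The normalised bound state is ψ = √κ e^{−κ|x|} with κ = mg/ℏ² = 4.995.
P(|x| < d) = ∫_{−d}^{d} κ e^{−2κ|x|} dx = 1 − e^{−2κd} = 1 − e^{−1.738} = 0.8242.

P = 0.824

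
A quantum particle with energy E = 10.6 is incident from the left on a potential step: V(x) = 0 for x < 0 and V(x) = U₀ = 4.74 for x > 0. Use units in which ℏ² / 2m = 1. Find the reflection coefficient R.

R = 0.0216

The wavenumbers are k₁ = √(2mE)/ℏ = 3.256 on the left and k₂ = √(2m(E − U₀))/ℏ = 2.421 on the right.
Matching ψ and ψ′ at x = 0 gives r = (k₁ − k₂)/(k₁ + k₂), so R = r² = 0.02164 and T = 1 − R = 0.9784.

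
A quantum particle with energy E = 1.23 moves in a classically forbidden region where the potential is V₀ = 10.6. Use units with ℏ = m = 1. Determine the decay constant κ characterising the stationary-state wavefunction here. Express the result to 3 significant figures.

Since E < V₀ the TISE in this region is ψ'' = κ²ψ with κ = √(2m(V₀ − E))/ℏ.
κ = √(2 × 1 × 9.37) = 4.329.

κ = 4.33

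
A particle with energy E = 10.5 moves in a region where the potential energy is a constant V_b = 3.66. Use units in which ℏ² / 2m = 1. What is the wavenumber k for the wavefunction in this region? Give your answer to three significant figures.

With E > V_b the solution is oscillatory, ψ ∝ e^{±ikx} with k = √(2m(E − V_b))/ℏ.
k = √(2 × 0.5 × 6.84) = 2.615.

k = 2.62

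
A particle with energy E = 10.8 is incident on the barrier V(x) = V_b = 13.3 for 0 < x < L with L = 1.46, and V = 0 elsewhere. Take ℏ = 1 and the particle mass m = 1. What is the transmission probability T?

E < V_b: inside the barrier ψ ∝ e^{±κx} with κ = √(2m(V_b − E))/ℏ = 2.236.
κL = 3.265, sinh(κL) = 13.07.
The exact tunnelling result is T⁻¹ = 1 + V_b² sinh²(κL) / [4E(V_b − E)] = 280.6, so T = 0.00356.

T = 0.00356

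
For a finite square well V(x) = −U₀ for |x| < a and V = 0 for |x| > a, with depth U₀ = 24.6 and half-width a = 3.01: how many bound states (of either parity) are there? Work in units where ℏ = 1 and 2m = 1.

The dimensionless depth is z₀ = a√(2mU₀)/ℏ = 3.01 × √(24.60) = 14.93.
A new bound state (alternating even/odd) appears each time z₀ passes a multiple of π/2, so N = ⌊2z₀/π⌋ + 1 = ⌊9.504⌋ + 1 = 10.

N = 10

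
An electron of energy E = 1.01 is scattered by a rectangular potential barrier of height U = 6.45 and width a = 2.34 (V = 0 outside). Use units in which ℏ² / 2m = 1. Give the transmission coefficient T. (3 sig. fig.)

T = 0.0000384

Since E < U the interior solution is evanescent with decay constant κ = √(2m(U − E))/ℏ = 2.332.
κa = 5.458, sinh(κa) = 117.3.
The exact tunnelling result is T⁻¹ = 1 + U² sinh²(κa) / [4E(U − E)] = 26040, so T = 0.0000384.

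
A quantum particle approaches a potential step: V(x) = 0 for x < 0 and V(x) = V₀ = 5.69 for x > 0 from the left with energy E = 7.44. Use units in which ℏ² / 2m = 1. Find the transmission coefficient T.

T = 0.880

On each side the TISE gives plane waves with k = √(2m(E − V))/ℏ: k₁ = √(2·½·7.44) = 2.728, k₂ = √(2·½·1.75) = 1.323.
Continuity of ψ and ψ′ at the step yields the reflection amplitude r = (k₁ − k₂)/(k₁ + k₂) = 0.3468; thus R = |r|² = 0.1203, T = 0.8797.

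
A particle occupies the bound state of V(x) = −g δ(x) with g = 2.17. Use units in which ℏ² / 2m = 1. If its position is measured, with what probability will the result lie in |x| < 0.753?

P = 0.805

The normalised bound state is ψ = √κ e^{−κ|x|} with κ = mg/ℏ² = 1.085.
P(|x| < d) = ∫_{−d}^{d} κ e^{−2κ|x|} dx = 1 − e^{−2κd} = 1 − e^{−1.634} = 0.8049.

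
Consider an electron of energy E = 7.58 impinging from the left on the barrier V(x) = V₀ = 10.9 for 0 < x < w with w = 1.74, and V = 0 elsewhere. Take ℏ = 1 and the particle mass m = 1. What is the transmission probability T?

E < V₀: inside the barrier ψ ∝ e^{±κx} with κ = √(2m(V₀ − E))/ℏ = 2.577.
κw = 4.484, sinh(κw) = 44.27.
Matching ψ, ψ′ at both faces gives T = [1 + V₀² sinh²(κw) / (4E(V₀ − E))]⁻¹ = 1/2315 = 0.000432.

T = 0.000432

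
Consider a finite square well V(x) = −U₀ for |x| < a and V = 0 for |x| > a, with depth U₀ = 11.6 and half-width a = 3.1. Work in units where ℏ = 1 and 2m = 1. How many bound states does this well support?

N = 7

The dimensionless depth is z₀ = a√(2mU₀)/ℏ = 3.1 × √(11.60) = 10.56.
The even/odd transcendental equations gain one root per π/2 in z₀, giving N = 1 + ⌊2z₀/π⌋ = 1 + ⌊6.722⌋ = 7.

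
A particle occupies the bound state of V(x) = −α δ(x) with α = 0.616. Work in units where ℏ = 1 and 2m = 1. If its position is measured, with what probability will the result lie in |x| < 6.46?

P = 0.981

The normalised bound state is ψ = √κ e^{−κ|x|} with κ = mα/ℏ² = 0.3080.
P(|x| < d) = ∫_{−d}^{d} κ e^{−2κ|x|} dx = 1 − e^{−2κd} = 1 − e^{−3.979} = 0.9813.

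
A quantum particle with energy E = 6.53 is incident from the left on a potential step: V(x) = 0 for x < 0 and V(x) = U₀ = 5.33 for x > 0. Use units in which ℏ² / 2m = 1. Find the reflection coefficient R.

The wavenumbers are k₁ = √(2mE)/ℏ = 2.555 on the left and k₂ = √(2m(E − U₀))/ℏ = 1.095 on the right.
Matching ψ and ψ′ at x = 0 gives r = (k₁ − k₂)/(k₁ + k₂), so R = r² = 0.1599 and T = 1 − R = 0.8401.

R = 0.160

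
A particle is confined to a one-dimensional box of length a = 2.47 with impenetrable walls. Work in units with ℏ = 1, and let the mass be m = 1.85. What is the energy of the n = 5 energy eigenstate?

Requiring ψ(0) = ψ(a) = 0 quantises k = nπ/a, hence E_n = ℏ²k²/2m = n²π²ℏ²/(2ma²).
E_5 = 5² × π² / (2 × 1.85 × 2.47²) = 10.93.

E = 10.9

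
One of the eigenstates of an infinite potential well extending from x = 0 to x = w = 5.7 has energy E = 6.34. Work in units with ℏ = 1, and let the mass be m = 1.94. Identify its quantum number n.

n = 9

From E_n = n²π²ℏ²/(2mw²) invert to n = √(2mw²E)/(πℏ).
n = (5.7/π) × √(2 × 1.94 × 6.34) = 8.999 → n = 9.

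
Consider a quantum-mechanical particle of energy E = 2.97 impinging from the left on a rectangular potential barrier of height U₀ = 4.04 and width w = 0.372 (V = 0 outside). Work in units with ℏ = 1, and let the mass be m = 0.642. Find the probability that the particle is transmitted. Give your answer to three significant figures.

T = 0.794

Since E < U₀ the interior solution is evanescent with decay constant κ = √(2m(U₀ − E))/ℏ = 1.172.
κw = 0.4360, sinh(κw) = 0.4500.
The exact tunnelling result is T⁻¹ = 1 + U₀² sinh²(κw) / [4E(U₀ − E)] = 1.260, so T = 0.794.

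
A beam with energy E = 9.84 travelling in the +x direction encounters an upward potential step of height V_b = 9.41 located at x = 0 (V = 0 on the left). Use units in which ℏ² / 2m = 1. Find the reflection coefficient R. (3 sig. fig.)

R = 0.428

On each side the TISE gives plane waves with k = √(2m(E − V))/ℏ: k₁ = √(2·½·9.84) = 3.137, k₂ = √(2·½·0.43) = 0.6557.
Matching ψ and ψ′ at x = 0 gives r = (k₁ − k₂)/(k₁ + k₂), so R = r² = 0.4280 and T = 1 − R = 0.5720.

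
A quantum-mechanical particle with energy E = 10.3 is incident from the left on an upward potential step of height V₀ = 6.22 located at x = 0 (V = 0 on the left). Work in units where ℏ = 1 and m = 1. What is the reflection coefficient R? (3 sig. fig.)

R = 0.0517

The wavenumbers are k₁ = √(2mE)/ℏ = 4.539 on the left and k₂ = √(2m(E − V₀))/ℏ = 2.857 on the right.
Matching ψ and ψ′ at x = 0 gives r = (k₁ − k₂)/(k₁ + k₂), so R = r² = 0.05174 and T = 1 − R = 0.9483.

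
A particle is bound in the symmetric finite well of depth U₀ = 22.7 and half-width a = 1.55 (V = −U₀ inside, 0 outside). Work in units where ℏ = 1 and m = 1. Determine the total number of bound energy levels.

N = 7

Define the well-strength parameter z₀ = (a/ℏ)√(2mU₀) = 1.55 × √(2·1·22.7) = 10.44.
The even/odd transcendental equations gain one root per π/2 in z₀, giving N = 1 + ⌊2z₀/π⌋ = 1 + ⌊6.649⌋ = 7.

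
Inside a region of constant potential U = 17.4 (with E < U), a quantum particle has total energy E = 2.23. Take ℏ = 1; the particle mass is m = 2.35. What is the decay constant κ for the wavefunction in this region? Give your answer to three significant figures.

κ = 8.44

Since E < U the TISE in this region is ψ'' = κ²ψ with κ = √(2m(U − E))/ℏ.
κ = √(2 × 2.35 × 15.17) = 8.444.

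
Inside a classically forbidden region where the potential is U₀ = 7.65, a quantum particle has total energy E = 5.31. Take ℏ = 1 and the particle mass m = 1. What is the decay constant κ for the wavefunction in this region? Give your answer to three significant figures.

Since E < U₀ the TISE in this region is ψ'' = κ²ψ with κ = √(2m(U₀ − E))/ℏ.
κ = √(2 × 1 × 2.34) = 2.163.

κ = 2.16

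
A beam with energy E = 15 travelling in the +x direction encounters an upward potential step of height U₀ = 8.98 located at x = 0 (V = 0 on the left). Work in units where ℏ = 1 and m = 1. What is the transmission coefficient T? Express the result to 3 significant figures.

The wavenumbers are k₁ = √(2mE)/ℏ = 5.477 on the left and k₂ = √(2m(E − U₀))/ℏ = 3.470 on the right.
Matching ψ and ψ′ at x = 0 gives r = (k₁ − k₂)/(k₁ + k₂), so R = r² = 0.05034 and T = 1 − R = 0.9497.

T = 0.950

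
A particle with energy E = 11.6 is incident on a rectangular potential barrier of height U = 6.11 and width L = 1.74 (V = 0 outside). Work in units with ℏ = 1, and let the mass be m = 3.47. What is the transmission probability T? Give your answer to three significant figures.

E > U: inside the barrier k₂ = √(2m(E − U))/ℏ = 6.173, k₂L = 10.74.
Matching at both interfaces gives T⁻¹ = 1 + U² sin²(k₂L) / [4E(E − U)] = 1.137, hence T = 0.879.

T = 0.879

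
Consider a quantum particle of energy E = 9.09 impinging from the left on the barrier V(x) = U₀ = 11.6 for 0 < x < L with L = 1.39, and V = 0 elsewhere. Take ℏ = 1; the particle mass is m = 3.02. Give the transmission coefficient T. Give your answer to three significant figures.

E < U₀: inside the barrier ψ ∝ e^{±κx} with κ = √(2m(U₀ − E))/ℏ = 3.894.
κL = 5.412, sinh(κL) = 112.1.
Matching ψ, ψ′ at both faces gives T = [1 + U₀² sinh²(κL) / (4E(U₀ − E))]⁻¹ = 1/18510 = 0.0000540.

T = 0.0000540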